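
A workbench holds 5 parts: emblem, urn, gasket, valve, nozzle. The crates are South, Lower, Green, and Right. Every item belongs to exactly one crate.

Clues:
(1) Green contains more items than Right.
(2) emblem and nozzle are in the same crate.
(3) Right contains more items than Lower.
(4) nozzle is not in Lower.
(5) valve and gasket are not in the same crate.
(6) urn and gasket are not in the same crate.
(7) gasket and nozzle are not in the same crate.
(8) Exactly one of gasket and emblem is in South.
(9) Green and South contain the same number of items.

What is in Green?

Green = {urn, valve}

From (4): nozzle ∉ Lower.
(2): emblem matches nozzle: emblem ∉ Lower.
Suppose emblem ∈ Green: no assignment then satisfies all the clues, so emblem ∉ Green.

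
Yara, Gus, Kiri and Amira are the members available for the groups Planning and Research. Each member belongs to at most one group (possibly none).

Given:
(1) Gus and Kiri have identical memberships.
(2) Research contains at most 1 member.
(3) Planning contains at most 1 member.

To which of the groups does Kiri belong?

Kiri: none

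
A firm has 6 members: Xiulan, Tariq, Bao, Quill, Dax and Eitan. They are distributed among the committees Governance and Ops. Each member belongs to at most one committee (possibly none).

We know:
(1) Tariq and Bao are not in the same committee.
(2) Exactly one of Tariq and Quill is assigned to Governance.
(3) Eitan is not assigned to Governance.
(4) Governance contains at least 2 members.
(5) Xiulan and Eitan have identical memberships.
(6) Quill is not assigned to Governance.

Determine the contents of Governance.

Governance = {Dax, Tariq}

From (3): Eitan ∉ Governance.
From (6): Quill ∉ Governance.
(2) (exactly one): Tariq ∈ Governance.
(5): Xiulan matches Eitan: Xiulan ∉ Governance.
(1): Bao ∉ Governance.
(4): only 2 candidates remain for Governance, so all are in.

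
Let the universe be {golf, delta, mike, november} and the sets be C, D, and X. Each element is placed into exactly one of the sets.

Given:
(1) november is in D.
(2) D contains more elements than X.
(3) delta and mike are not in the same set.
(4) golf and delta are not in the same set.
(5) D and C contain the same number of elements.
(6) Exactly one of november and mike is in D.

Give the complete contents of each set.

C = {golf, mike}; D = {delta, november}; X = {}

From (1): november ∈ D.
(6) (exactly one): mike ∉ D.
Suppose golf ∉ C: no assignment then satisfies all the clues, so golf ∈ C.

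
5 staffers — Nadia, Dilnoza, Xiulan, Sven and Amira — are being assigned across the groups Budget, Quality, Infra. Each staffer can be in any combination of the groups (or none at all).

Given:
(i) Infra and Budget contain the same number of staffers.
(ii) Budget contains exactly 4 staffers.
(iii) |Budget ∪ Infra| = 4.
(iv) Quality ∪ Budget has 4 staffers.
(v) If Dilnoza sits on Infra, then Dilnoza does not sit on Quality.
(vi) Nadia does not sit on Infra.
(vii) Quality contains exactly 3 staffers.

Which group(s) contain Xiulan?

Xiulan: Budget, Infra, Quality

From (vi): Nadia ∉ Infra.
Suppose Xiulan ∉ Budget: no assignment then satisfies all the clues, so Xiulan ∈ Budget.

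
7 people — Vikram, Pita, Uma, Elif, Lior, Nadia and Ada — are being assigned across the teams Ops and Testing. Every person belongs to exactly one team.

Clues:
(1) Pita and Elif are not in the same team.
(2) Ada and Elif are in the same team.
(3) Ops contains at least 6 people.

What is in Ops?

Ops = {Ada, Elif, Lior, Nadia, Uma, Vikram}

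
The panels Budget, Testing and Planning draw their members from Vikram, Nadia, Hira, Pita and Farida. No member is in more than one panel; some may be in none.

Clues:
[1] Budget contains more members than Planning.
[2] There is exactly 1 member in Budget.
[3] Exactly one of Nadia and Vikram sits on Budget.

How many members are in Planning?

0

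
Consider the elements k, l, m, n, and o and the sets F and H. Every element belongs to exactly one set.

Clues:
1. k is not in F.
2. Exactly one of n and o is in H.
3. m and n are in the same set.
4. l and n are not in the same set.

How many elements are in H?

3

From (1): k ∉ F.
Only one set left: k ∈ H.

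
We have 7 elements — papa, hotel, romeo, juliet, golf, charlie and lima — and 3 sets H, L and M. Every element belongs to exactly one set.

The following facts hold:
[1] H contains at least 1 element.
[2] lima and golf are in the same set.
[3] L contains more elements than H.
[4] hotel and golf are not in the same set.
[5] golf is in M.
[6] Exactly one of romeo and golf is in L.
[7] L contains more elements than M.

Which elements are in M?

M = {golf, lima}

From (5): golf ∈ M.
(2): lima matches golf: lima ∉ H.
(2): lima matches golf: lima ∉ L.
(2): lima matches golf: lima ∈ M.
(4): hotel ∉ M.
(6) (exactly one): romeo ∈ L.
Suppose papa ∈ M: no assignment then satisfies all the clues, so papa ∉ M.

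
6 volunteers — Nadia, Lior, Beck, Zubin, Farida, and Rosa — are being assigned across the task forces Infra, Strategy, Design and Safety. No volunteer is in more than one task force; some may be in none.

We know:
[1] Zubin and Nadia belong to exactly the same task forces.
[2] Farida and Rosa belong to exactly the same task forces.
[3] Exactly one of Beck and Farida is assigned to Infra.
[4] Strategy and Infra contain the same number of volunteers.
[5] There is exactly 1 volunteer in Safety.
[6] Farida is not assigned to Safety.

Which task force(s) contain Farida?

Farida: Infra

From (6): Farida ∉ Safety.
(2): Rosa matches Farida: Rosa ∉ Safety.
Suppose Farida ∉ Infra: no assignment then satisfies all the clues, so Farida ∈ Infra.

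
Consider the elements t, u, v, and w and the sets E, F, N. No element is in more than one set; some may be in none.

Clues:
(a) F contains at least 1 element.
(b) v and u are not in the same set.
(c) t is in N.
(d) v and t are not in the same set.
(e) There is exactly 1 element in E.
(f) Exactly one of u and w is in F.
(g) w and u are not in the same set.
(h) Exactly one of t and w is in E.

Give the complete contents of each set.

From (c): t ∈ N.
(d): v ∉ N.
(h) (exactly one): w ∈ E.
(e): E already has 1, so the rest are out.
(f) (exactly one): u ∈ F.
(b): v ∉ F.

E = {w}; F = {u}; N = {t}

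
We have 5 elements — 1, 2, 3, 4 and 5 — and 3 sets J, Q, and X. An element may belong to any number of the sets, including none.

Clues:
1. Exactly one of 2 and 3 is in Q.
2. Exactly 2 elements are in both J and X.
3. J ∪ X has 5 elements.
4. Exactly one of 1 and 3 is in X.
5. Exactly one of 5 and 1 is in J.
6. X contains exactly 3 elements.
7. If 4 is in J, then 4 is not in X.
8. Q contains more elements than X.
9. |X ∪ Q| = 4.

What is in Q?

Q = {1, 2, 4, 5}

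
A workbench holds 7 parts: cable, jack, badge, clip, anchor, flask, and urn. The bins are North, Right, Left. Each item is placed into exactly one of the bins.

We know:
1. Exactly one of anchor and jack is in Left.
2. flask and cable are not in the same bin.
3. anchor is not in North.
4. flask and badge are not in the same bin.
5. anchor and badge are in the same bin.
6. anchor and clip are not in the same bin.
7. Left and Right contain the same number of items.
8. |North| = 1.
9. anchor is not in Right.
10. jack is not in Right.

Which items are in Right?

Right = {clip, flask, urn}

From (3): anchor ∉ North.
From (9): anchor ∉ Right.
From (10): jack ∉ Right.
(5): badge matches anchor: badge ∉ North.
(5): badge matches anchor: badge ∉ Right.
Only one bin left: badge ∈ Left.
Only one bin left: anchor ∈ Left.
(1) (exactly one): jack ∉ Left.
(4): flask ∉ Left.
(6): clip ∉ Left.
Only one bin left: jack ∈ North.
Suppose urn ∉ Right: no assignment then satisfies all the clues, so urn ∈ Right.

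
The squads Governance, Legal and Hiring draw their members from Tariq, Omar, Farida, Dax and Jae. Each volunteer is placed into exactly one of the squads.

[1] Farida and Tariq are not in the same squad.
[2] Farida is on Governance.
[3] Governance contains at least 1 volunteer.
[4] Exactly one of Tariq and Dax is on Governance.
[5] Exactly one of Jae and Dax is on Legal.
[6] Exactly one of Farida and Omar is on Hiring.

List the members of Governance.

From (2): Farida ∈ Governance.
(1): Tariq ∉ Governance.
(4) (exactly one): Dax ∈ Governance.
(5) (exactly one): Jae ∈ Legal.
(6) (exactly one): Omar ∈ Hiring.

Governance = {Dax, Farida}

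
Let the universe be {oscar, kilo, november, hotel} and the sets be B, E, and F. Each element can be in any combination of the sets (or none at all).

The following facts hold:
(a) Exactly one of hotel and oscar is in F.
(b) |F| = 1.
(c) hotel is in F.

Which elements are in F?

F = {hotel}

From (c): hotel ∈ F.
(a) (exactly one): oscar ∉ F.
(b): F already has 1, so the rest are out.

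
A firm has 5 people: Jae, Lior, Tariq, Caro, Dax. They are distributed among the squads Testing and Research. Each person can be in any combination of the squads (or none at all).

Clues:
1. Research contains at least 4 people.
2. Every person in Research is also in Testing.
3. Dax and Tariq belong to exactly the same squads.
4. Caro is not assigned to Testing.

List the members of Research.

From (4): Caro ∉ Testing.
(2) contrapositive: Caro ∉ Research.
(1): only 4 candidates remain for Research, so all are in.
(2) with Jae ∈ Research: Jae ∈ Testing.
(2) with Lior ∈ Research: Lior ∈ Testing.
(2) with Tariq ∈ Research: Tariq ∈ Testing.
(2) with Dax ∈ Research: Dax ∈ Testing.

Research = {Dax, Jae, Lior, Tariq}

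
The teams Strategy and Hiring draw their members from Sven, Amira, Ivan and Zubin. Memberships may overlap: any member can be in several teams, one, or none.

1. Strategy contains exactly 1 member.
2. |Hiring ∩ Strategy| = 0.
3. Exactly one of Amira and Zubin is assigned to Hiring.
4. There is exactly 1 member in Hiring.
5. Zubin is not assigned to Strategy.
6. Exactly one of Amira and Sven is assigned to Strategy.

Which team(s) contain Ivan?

Ivan: none

From (5): Zubin ∉ Strategy.
Suppose Ivan ∈ Strategy: no assignment then satisfies all the clues, so Ivan ∉ Strategy.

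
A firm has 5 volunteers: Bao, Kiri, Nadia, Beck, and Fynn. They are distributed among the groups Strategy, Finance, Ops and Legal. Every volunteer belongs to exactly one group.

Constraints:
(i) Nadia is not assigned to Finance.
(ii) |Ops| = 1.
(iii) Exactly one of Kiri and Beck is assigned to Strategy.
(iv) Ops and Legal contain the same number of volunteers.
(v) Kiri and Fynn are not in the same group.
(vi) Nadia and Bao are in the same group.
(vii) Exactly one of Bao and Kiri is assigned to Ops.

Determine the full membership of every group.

Strategy = {Bao, Beck, Nadia}; Finance = {}; Ops = {Kiri}; Legal = {Fynn}

From (i): Nadia ∉ Finance.
(vi): Bao matches Nadia: Bao ∉ Finance.
Suppose Bao ∉ Strategy: no assignment then satisfies all the clues, so Bao ∈ Strategy.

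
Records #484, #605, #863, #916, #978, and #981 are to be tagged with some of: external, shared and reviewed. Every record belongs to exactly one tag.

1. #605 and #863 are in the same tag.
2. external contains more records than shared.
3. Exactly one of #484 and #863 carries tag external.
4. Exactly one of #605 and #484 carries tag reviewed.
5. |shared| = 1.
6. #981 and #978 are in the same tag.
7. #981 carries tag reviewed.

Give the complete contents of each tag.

From (7): #981 ∈ reviewed.
(6): #978 matches #981: #978 ∉ external.
(6): #978 matches #981: #978 ∉ shared.
(6): #978 matches #981: #978 ∈ reviewed.
Suppose #484 ∈ external: no assignment then satisfies all the clues, so #484 ∉ external.

external = {#605, #863}; shared = {#916}; reviewed = {#484, #978, #981}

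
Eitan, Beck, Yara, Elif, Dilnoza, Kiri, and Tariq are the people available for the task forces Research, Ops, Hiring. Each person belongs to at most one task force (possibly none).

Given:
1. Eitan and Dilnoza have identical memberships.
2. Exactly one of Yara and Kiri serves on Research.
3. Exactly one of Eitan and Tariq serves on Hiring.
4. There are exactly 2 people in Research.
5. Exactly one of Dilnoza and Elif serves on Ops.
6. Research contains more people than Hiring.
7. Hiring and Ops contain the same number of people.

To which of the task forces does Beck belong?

Beck: Research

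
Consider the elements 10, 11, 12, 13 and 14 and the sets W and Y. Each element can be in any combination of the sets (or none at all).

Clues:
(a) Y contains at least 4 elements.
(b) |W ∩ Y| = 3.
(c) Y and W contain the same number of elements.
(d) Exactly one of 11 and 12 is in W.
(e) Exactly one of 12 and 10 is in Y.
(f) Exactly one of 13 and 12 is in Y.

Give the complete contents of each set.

W = {10, 12, 13, 14}; Y = {10, 11, 13, 14}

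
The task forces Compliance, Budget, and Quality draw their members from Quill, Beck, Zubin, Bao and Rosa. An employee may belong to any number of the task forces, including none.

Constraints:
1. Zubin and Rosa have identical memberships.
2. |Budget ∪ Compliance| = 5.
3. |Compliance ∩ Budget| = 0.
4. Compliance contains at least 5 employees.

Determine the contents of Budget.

Budget = {}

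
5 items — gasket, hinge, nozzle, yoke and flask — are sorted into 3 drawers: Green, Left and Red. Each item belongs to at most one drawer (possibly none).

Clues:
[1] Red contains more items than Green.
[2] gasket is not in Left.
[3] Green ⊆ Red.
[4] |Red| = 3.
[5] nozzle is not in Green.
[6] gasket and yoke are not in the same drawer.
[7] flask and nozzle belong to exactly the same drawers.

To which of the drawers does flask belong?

flask: Red

From (2): gasket ∉ Left.
From (5): nozzle ∉ Green.
(7): flask matches nozzle: flask ∉ Green.
Suppose flask ∈ Left: no assignment then satisfies all the clues, so flask ∉ Left.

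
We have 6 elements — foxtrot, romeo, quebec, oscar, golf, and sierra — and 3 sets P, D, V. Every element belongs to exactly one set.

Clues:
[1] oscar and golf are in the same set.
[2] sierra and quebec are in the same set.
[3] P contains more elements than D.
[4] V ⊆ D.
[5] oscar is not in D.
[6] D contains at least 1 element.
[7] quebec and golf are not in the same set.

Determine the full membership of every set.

P = {foxtrot, golf, oscar, romeo}; D = {quebec, sierra}; V = {}

From (5): oscar ∉ D.
(1): golf matches oscar: golf ∉ D.
(4) contrapositive: oscar ∉ V.
(4) contrapositive: golf ∉ V.
Only one set left: oscar ∈ P.
Only one set left: golf ∈ P.
(7): quebec ∉ P.
(2): sierra matches quebec: sierra ∉ P.
Suppose foxtrot ∉ P: no assignment then satisfies all the clues, so foxtrot ∈ P.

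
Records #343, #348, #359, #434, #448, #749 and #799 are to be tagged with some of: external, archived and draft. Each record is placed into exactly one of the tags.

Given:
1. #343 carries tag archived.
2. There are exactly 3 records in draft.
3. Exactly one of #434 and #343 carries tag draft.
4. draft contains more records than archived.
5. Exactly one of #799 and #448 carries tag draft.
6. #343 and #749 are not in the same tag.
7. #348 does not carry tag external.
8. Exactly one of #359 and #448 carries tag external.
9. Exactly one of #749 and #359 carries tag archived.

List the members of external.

From (1): #343 ∈ archived.
From (7): #348 ∉ external.
(3) (exactly one): #434 ∈ draft.
(6): #749 ∉ archived.
(9) (exactly one): #359 ∈ archived.
(8) (exactly one): #448 ∈ external.
(5) (exactly one): #799 ∈ draft.
Suppose #749 ∉ external: no assignment then satisfies all the clues, so #749 ∈ external.

external = {#448, #749}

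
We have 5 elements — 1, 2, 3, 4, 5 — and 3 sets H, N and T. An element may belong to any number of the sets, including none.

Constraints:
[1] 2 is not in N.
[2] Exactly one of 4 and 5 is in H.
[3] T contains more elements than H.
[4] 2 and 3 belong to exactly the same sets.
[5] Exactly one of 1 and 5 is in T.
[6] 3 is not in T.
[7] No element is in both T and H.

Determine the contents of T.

From (1): 2 ∉ N.
From (6): 3 ∉ T.
(4): 3 matches 2: 3 ∉ N.
(4): 2 matches 3: 2 ∉ T.
Suppose 1 ∉ T: no assignment then satisfies all the clues, so 1 ∈ T.

T = {1, 4}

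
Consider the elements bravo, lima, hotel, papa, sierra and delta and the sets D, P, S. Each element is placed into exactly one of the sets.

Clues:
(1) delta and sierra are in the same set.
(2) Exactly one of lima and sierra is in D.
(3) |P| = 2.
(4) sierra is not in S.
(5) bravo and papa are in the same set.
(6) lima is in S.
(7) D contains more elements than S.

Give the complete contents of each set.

D = {delta, hotel, sierra}; P = {bravo, papa}; S = {lima}

From (4): sierra ∉ S.
From (6): lima ∈ S.
(1): delta matches sierra: delta ∉ S.
(2) (exactly one): sierra ∈ D.
(1): delta matches sierra: delta ∈ D.
Suppose bravo ∈ D: no assignment then satisfies all the clues, so bravo ∉ D.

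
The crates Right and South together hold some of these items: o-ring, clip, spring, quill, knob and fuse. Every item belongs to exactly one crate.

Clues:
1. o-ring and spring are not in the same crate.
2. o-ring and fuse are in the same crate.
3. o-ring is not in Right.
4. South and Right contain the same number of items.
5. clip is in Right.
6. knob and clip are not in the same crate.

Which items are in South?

From (3): o-ring ∉ Right.
From (5): clip ∈ Right.
(2): fuse matches o-ring: fuse ∉ Right.
(6): knob ∉ Right.
Only one crate left: o-ring ∈ South.
Only one crate left: knob ∈ South.
Only one crate left: fuse ∈ South.
(1): spring ∉ South.
Only one crate left: spring ∈ Right.
Suppose quill ∈ South: no assignment then satisfies all the clues, so quill ∉ South.

South = {fuse, knob, o-ring}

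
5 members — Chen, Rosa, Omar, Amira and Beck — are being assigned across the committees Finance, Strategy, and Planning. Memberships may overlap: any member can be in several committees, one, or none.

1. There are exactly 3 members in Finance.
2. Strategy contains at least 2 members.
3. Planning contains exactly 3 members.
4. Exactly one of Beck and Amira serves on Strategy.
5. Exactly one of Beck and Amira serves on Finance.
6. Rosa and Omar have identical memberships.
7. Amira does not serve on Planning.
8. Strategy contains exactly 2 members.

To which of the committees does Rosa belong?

From (7): Amira ∉ Planning.
Suppose Rosa ∉ Finance: no assignment then satisfies all the clues, so Rosa ∈ Finance.

Rosa: Finance, Planning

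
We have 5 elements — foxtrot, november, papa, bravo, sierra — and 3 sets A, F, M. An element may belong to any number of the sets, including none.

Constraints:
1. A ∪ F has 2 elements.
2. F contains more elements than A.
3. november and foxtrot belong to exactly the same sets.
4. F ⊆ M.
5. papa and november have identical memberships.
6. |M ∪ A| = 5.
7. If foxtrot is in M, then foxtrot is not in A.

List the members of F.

F = {bravo, sierra}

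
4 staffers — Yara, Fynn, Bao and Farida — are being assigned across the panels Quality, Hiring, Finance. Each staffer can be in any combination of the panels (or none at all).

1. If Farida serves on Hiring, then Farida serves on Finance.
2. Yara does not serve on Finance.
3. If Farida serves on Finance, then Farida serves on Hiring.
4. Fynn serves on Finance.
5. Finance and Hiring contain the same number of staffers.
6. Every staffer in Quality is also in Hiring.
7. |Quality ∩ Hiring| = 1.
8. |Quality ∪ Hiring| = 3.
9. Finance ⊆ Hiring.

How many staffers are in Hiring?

3

From (2): Yara ∉ Finance.
From (4): Fynn ∈ Finance.
(9) with Fynn ∈ Finance: Fynn ∈ Hiring.
Suppose Yara ∈ Quality: no assignment then satisfies all the clues, so Yara ∉ Quality.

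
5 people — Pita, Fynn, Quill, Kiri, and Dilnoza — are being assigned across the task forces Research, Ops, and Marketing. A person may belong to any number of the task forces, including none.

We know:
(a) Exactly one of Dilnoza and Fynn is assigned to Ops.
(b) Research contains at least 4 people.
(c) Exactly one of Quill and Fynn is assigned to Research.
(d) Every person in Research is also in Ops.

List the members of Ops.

Ops = {Dilnoza, Kiri, Pita, Quill}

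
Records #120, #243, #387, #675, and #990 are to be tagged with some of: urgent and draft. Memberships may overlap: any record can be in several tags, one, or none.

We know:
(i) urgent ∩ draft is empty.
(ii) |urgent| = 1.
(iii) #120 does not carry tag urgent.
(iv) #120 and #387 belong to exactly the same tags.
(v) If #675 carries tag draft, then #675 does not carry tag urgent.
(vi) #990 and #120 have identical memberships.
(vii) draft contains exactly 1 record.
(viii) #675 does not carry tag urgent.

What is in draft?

draft = {#675}

From (iii): #120 ∉ urgent.
From (viii): #675 ∉ urgent.
(iv): #387 matches #120: #387 ∉ urgent.
(vi): #990 matches #120: #990 ∉ urgent.
(ii): only 1 candidates remain for urgent, so all are in.
(i) (disjoint): #243 ∉ draft.
Suppose #120 ∈ draft: no assignment then satisfies all the clues, so #120 ∉ draft.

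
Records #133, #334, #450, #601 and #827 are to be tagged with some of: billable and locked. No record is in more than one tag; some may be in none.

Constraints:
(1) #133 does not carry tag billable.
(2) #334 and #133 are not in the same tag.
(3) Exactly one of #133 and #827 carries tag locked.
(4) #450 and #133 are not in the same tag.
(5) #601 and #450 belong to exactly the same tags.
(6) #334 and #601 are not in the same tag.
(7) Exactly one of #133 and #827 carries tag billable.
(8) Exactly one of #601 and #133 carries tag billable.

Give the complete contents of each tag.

billable = {#450, #601, #827}; locked = {#133}

From (1): #133 ∉ billable.
(7) (exactly one): #827 ∈ billable.
(8) (exactly one): #601 ∈ billable.
(3) (exactly one): #133 ∈ locked.
(4): #450 ∉ locked.
(5): #450 matches #601: #450 ∈ billable.
(6): #334 ∉ billable.
(2): #334 ∉ locked.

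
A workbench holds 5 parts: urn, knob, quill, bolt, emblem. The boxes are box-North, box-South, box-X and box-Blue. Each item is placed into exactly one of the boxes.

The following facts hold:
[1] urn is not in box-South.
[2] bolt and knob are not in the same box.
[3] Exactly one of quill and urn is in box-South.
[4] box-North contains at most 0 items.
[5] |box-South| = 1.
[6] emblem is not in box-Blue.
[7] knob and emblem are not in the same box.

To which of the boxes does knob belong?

From (1): urn ∉ box-South.
From (6): emblem ∉ box-Blue.
(3) (exactly one): quill ∈ box-South.
(4): box-North already has 0, so the rest are out.
(5): box-South already has 1, so the rest are out.
Only one box left: emblem ∈ box-X.
(7): knob ∉ box-X.
Only one box left: knob ∈ box-Blue.
(2): bolt ∉ box-Blue.
Only one box left: bolt ∈ box-X.

knob: box-Blue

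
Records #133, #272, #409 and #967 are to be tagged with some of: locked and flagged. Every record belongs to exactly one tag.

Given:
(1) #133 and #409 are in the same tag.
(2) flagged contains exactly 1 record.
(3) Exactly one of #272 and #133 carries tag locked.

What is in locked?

locked = {#133, #409, #967}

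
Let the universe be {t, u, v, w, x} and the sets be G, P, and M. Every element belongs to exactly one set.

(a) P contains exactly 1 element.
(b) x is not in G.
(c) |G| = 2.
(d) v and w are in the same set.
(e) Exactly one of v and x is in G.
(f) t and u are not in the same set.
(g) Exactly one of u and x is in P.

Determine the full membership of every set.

From (b): x ∉ G.
(e) (exactly one): v ∈ G.
(d): w matches v: w ∈ G.
(c): G already has 2, so the rest are out.
Suppose t ∈ P: no assignment then satisfies all the clues, so t ∉ P.

G = {v, w}; P = {u}; M = {t, x}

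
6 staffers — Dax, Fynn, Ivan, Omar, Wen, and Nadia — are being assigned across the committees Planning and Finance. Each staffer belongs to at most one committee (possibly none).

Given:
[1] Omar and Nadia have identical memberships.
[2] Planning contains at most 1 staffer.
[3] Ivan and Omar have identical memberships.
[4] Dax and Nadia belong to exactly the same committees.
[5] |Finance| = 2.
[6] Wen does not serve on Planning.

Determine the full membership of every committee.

Planning = {}; Finance = {Fynn, Wen}

From (6): Wen ∉ Planning.
Suppose Dax ∈ Planning: no assignment then satisfies all the clues, so Dax ∉ Planning.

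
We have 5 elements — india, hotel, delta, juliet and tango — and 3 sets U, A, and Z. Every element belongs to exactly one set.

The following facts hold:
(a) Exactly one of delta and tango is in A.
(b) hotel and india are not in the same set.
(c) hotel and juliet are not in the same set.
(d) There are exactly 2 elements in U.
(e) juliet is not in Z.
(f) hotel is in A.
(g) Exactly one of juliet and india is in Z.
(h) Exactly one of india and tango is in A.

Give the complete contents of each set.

U = {delta, juliet}; A = {hotel, tango}; Z = {india}

From (e): juliet ∉ Z.
From (f): hotel ∈ A.
(b): india ∉ A.
(c): juliet ∉ A.
(g) (exactly one): india ∈ Z.
(h) (exactly one): tango ∈ A.
Only one set left: juliet ∈ U.
(a) (exactly one): delta ∉ A.
(d): only 2 candidates remain for U, so all are in.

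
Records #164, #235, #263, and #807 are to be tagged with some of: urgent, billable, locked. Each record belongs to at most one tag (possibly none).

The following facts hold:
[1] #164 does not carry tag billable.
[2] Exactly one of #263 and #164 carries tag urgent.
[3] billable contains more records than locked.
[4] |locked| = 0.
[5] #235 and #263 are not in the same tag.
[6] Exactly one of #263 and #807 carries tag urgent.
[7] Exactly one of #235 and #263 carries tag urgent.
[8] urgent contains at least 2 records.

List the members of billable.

billable = {#263}

From (1): #164 ∉ billable.
(4): locked already has 0, so the rest are out.
Suppose #235 ∈ billable: no assignment then satisfies all the clues, so #235 ∉ billable.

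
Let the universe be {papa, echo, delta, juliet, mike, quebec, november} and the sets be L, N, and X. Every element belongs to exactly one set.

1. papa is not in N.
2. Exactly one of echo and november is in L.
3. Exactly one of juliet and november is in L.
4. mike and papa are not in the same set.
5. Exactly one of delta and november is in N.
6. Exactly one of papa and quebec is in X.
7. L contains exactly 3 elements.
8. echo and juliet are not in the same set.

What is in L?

L = {mike, november, quebec}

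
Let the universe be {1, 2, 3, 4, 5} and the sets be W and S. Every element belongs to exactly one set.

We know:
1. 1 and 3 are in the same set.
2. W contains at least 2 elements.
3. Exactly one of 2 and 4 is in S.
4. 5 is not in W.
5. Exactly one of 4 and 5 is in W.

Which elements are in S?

S = {2, 5}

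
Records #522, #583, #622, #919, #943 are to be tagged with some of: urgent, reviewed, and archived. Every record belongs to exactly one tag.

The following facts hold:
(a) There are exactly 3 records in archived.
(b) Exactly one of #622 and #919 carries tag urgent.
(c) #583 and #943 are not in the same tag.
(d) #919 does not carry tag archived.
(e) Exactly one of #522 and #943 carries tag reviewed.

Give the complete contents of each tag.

urgent = {#919}; reviewed = {#943}; archived = {#522, #583, #622}

From (d): #919 ∉ archived.
Suppose #522 ∈ urgent: no assignment then satisfies all the clues, so #522 ∉ urgent.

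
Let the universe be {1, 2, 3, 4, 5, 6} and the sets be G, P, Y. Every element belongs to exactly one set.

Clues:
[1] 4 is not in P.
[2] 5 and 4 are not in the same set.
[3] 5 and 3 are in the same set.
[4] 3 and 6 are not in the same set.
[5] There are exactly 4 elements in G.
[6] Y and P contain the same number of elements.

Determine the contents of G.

G = {1, 2, 3, 5}

From (1): 4 ∉ P.
Suppose 1 ∉ G: no assignment then satisfies all the clues, so 1 ∈ G.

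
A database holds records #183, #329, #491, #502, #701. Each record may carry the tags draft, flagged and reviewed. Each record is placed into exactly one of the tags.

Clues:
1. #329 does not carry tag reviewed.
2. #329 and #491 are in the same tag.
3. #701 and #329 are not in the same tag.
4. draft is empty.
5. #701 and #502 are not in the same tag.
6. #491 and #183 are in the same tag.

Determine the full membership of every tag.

From (1): #329 ∉ reviewed.
(2): #491 matches #329: #491 ∉ reviewed.
(4): draft already has 0, so the rest are out.
(6): #183 matches #491: #183 ∉ reviewed.
Only one tag left: #183 ∈ flagged.
Only one tag left: #329 ∈ flagged.
Only one tag left: #491 ∈ flagged.
(3): #701 ∉ flagged.
Only one tag left: #701 ∈ reviewed.
(5): #502 ∉ reviewed.
Only one tag left: #502 ∈ flagged.

draft = {}; flagged = {#183, #329, #491, #502}; reviewed = {#701}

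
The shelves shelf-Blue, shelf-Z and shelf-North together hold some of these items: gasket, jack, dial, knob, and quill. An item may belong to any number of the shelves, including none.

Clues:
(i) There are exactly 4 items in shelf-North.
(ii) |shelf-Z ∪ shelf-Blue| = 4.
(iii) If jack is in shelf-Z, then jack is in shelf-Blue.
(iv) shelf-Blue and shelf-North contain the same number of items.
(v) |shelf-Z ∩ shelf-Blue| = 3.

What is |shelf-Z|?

3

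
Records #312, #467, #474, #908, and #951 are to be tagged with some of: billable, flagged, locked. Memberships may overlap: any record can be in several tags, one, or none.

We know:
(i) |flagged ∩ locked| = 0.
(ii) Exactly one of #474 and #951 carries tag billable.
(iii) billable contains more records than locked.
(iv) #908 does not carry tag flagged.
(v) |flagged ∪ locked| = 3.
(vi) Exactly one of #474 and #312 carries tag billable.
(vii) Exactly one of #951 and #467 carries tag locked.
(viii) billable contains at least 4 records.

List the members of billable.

billable = {#312, #467, #908, #951}

From (iv): #908 ∉ flagged.
Suppose #312 ∉ billable: no assignment then satisfies all the clues, so #312 ∈ billable.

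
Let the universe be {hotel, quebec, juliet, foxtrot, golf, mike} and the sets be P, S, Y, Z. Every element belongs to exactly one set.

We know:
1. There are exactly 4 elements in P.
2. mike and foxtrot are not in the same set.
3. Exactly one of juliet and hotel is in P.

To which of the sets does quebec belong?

quebec: P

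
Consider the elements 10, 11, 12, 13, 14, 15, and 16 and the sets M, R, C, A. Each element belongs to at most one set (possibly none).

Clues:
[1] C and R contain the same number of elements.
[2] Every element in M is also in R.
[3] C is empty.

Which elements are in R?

R = {}

(3): C already has 0, so the rest are out.
Suppose 10 ∈ R: no assignment then satisfies all the clues, so 10 ∉ R.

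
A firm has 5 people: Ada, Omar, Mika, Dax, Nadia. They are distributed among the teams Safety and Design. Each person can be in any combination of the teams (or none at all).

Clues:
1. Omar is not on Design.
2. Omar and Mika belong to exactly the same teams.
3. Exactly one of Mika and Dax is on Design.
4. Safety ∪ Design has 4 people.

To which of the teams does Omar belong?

Omar: Safety

From (1): Omar ∉ Design.
(2): Mika matches Omar: Mika ∉ Design.
(3) (exactly one): Dax ∈ Design.
Suppose Omar ∉ Safety: no assignment then satisfies all the clues, so Omar ∈ Safety.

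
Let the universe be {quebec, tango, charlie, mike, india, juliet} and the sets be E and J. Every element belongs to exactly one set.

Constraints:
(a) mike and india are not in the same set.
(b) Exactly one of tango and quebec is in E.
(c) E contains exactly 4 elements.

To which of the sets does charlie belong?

charlie: E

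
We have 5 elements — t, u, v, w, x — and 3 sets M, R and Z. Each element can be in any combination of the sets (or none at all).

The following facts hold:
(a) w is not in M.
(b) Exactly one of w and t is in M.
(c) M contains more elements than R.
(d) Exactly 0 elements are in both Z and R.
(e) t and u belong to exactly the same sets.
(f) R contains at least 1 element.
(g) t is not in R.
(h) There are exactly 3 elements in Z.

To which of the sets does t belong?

t: M, Z

From (a): w ∉ M.
From (g): t ∉ R.
(b) (exactly one): t ∈ M.
(e): u matches t: u ∈ M.
(e): u matches t: u ∉ R.
Suppose t ∉ Z: no assignment then satisfies all the clues, so t ∈ Z.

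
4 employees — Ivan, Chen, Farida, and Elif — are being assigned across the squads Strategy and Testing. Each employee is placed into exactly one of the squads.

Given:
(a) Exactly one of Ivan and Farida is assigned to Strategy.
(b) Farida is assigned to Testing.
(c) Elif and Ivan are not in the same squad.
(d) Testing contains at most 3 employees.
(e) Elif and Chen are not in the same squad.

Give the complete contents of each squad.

From (b): Farida ∈ Testing.
(a) (exactly one): Ivan ∈ Strategy.
(c): Elif ∉ Strategy.
Only one squad left: Elif ∈ Testing.
(e): Chen ∉ Testing.
Only one squad left: Chen ∈ Strategy.

Strategy = {Chen, Ivan}; Testing = {Elif, Farida}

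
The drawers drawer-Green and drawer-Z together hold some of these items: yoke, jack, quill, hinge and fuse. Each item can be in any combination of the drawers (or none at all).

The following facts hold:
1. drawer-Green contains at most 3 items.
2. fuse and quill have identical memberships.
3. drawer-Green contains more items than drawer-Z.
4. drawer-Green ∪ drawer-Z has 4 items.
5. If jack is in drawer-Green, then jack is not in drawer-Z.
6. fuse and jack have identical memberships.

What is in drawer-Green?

drawer-Green = {fuse, jack, quill}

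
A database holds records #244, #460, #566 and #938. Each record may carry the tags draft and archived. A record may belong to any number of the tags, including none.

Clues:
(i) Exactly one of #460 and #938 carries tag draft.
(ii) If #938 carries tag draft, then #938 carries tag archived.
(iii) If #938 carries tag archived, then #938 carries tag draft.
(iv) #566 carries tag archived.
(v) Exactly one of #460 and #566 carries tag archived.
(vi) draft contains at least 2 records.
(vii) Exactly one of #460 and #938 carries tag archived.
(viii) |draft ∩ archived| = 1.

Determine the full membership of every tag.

From (iv): #566 ∈ archived.
(v) (exactly one): #460 ∉ archived.
(vii) (exactly one): #938 ∈ archived.
(iii): #938 ∈ draft.
(i) (exactly one): #460 ∉ draft.
Suppose #244 ∉ draft: no assignment then satisfies all the clues, so #244 ∈ draft.

draft = {#244, #938}; archived = {#566, #938}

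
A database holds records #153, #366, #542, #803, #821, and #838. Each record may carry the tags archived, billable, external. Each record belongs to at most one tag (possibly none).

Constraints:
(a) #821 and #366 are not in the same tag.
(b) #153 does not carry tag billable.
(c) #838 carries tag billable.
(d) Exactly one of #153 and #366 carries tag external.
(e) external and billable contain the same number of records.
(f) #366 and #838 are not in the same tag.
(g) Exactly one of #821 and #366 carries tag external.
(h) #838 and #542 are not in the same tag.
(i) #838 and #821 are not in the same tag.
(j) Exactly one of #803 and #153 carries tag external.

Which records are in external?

external = {#153, #821}

From (b): #153 ∉ billable.
From (c): #838 ∈ billable.
(f): #366 ∉ billable.
(h): #542 ∉ billable.
(i): #821 ∉ billable.
Suppose #153 ∉ external: no assignment then satisfies all the clues, so #153 ∈ external.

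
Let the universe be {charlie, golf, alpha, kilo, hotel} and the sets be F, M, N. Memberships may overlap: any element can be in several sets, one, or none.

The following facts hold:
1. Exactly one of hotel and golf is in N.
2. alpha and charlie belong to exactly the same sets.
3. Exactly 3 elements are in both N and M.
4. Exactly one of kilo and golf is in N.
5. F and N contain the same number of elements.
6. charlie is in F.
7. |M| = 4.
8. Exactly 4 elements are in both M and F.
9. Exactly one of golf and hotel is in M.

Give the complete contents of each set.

F = {alpha, charlie, golf, kilo}; M = {alpha, charlie, golf, kilo}; N = {alpha, charlie, hotel, kilo}

From (6): charlie ∈ F.
(2): alpha matches charlie: alpha ∈ F.
Suppose charlie ∉ M: no assignment then satisfies all the clues, so charlie ∈ M.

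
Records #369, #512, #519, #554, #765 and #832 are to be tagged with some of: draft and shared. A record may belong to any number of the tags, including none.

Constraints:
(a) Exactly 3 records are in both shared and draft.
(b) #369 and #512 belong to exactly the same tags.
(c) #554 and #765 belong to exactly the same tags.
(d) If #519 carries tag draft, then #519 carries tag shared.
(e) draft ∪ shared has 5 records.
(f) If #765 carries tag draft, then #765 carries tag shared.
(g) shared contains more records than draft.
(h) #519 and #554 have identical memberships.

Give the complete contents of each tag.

draft = {#519, #554, #765}; shared = {#369, #512, #519, #554, #765}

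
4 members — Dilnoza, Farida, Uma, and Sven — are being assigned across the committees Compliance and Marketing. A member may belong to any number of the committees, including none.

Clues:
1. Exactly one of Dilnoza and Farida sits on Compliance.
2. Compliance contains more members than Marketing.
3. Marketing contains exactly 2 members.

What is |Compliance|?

3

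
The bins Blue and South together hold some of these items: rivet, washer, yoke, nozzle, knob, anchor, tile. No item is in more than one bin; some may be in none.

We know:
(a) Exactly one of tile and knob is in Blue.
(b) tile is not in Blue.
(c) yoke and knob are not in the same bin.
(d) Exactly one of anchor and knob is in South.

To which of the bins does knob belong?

knob: Blue

From (b): tile ∉ Blue.
(a) (exactly one): knob ∈ Blue.
(c): yoke ∉ Blue.
(d) (exactly one): anchor ∈ South.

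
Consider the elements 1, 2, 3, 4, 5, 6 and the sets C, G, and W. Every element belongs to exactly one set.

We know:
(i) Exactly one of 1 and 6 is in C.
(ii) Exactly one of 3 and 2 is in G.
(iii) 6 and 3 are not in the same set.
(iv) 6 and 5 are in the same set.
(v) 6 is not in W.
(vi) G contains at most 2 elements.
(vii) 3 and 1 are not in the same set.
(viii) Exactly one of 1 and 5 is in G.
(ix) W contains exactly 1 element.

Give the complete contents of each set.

C = {4, 5, 6}; G = {1, 2}; W = {3}

From (v): 6 ∉ W.
(iv): 5 matches 6: 5 ∉ W.
Suppose 1 ∈ C: no assignment then satisfies all the clues, so 1 ∉ C.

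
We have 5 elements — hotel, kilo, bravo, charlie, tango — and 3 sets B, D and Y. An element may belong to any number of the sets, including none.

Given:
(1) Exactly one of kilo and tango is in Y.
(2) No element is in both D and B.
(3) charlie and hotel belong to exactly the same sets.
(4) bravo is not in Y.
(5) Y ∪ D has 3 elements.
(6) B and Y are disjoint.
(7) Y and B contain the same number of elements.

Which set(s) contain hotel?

From (4): bravo ∉ Y.
Suppose hotel ∈ B: no assignment then satisfies all the clues, so hotel ∉ B.

hotel: D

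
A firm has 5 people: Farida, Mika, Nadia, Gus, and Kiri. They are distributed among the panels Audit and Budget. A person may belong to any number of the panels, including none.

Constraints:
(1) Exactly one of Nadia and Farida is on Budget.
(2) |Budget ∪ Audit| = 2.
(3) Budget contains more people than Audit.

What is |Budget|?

2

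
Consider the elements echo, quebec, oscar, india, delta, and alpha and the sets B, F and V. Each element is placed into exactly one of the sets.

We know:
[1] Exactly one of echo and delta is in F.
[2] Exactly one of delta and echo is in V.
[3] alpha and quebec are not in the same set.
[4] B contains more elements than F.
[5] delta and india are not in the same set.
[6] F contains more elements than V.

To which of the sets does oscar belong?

oscar: B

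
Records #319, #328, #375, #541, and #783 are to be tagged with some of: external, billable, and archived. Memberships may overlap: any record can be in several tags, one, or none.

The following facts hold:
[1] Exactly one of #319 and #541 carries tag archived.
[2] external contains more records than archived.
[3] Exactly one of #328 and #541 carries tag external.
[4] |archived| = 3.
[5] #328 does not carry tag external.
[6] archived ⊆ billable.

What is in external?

external = {#319, #375, #541, #783}

From (5): #328 ∉ external.
(3) (exactly one): #541 ∈ external.
Suppose #319 ∉ external: no assignment then satisfies all the clues, so #319 ∈ external.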